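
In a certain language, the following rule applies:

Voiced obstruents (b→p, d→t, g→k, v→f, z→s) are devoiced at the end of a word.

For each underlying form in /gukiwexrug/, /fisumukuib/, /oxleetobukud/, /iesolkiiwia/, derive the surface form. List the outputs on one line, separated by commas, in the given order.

/gukiwexrug/: /g/ is a voiced obstruent in word-final position, so it devoices to [k]. → [gukiwexruk].
/fisumukuib/: /b/ is a voiced obstruent in word-final position, so it devoices to [p]. → [fisumukuip].
/oxleetobukud/: /d/ is a voiced obstruent in word-final position, so it devoices to [t]. → [oxleetobukut].
/iesolkiiwia/: the rule's environment is not met; surfaces unchanged as [iesolkiiwia].

gukiwexruk, fisumukuip, oxleetobukut, iesolkiiwia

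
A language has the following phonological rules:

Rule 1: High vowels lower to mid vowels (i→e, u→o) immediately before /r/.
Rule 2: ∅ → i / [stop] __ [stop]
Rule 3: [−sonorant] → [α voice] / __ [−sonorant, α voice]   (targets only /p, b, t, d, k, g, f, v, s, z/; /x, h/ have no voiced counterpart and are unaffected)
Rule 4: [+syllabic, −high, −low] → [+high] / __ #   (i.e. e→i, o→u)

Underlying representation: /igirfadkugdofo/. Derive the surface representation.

igerfadikugidofu

Rule 1 (pre-rhotic lowering): /i/ is a high vowel immediately before /r/, so it lowers to [e]. /igirfadkugdofo/ → igerfadkugdofo.
Rule 2 (stop-cluster i-epenthesis): /d/ and /k/ form a stop–stop cluster, so [i] is inserted between them. /g/ and /d/ form a stop–stop cluster, so [i] is inserted between them. /igerfadkugdofo/ → igerfadikugidofo.
Rule 3 (regressive voicing assimilation): no segment meets the environment; /igerfadikugidofo/ is unchanged.
Rule 4 (final vowel raising): /o/ is a mid vowel in word-final position, so it raises to [u]. /igerfadikugidofo/ → igerfadikugidofu.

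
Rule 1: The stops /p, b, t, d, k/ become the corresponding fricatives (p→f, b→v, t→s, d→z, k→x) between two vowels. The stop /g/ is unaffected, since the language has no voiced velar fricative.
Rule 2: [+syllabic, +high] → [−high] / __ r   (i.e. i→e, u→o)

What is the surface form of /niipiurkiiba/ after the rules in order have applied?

niifiorkiiva

Rule 1 (intervocalic spirantization): /p/ is a stop between vowels /i/ and /i/, so it spirantizes to the fricative [f]. /b/ is a stop between vowels /i/ and /a/, so it spirantizes to the fricative [v]. /niipiurkiiba/ → niifiurkiiva.
Rule 2 (pre-rhotic lowering): /u/ is a high vowel immediately before /r/, so it lowers to [o]. /niifiurkiiva/ → niifiorkiiva.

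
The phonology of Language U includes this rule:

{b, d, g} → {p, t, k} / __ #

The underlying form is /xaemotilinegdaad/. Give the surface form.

Scanning /xaemotilinegdaad/: /g/ at position 12 is not in the conditioning environment; /d/ at position 13 is not in the conditioning environment; /d/ is a voiced stop in word-final position, so it devoices to [t].
Result: [xaemotilinegdaat].

xaemotilinegdaat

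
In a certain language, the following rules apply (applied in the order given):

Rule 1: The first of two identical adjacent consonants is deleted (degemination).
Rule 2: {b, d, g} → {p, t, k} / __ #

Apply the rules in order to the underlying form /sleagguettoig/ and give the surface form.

sleaguetoik

Rule 1 (degemination): /gg/ is a geminate; the first /g/ deletes. /tt/ is a geminate; the first /t/ deletes. /sleagguettoig/ → sleaguetoig.
Rule 2 (final devoicing): /g/ is a voiced stop in word-final position, so it devoices to [k]. /sleaguetoig/ → sleaguetoik.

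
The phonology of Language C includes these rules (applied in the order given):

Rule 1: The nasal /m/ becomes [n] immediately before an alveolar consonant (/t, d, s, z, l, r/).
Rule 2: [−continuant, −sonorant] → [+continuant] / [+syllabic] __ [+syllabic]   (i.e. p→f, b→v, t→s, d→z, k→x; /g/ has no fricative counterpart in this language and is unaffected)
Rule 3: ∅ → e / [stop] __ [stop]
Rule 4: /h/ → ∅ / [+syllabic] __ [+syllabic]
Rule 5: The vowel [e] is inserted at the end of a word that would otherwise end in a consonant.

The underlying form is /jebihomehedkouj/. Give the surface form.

Rule 1 (nasal place assimilation): no segment meets the environment; /jebihomehedkouj/ is unchanged.
Rule 2 (intervocalic spirantization): /b/ is a stop between vowels /e/ and /i/, so it spirantizes to the fricative [v]. /jebihomehedkouj/ → jevihomehedkouj.
Rule 3 (stop-cluster e-epenthesis): /d/ and /k/ form a stop–stop cluster, so [e] is inserted between them. /jevihomehedkouj/ → jevihomehedekouj.
Rule 4 (intervocalic h-deletion): /h/ occurs between vowels /i/ and /o/, so it deletes. /h/ occurs between vowels /e/ and /e/, so it deletes. /jevihomehedekouj/ → jeviomeedekouj.
Rule 5 (final e-epenthesis): the form ends in the consonant /j/, so [e] is inserted word-finally. /jeviomeedekouj/ → jeviomeedekouje.

jeviomeedekouje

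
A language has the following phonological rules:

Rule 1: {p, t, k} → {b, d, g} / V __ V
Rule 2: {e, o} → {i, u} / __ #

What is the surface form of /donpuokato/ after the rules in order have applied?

donpuogadu

Rule 1 (intervocalic voicing): /k/ is a voiceless stop between vowels /o/ and /a/, so it voices to [g]. /t/ is a voiceless stop between vowels /a/ and /o/, so it voices to [d]. /donpuokato/ → donpuogado.
Rule 2 (final vowel raising): /o/ is a mid vowel in word-final position, so it raises to [u]. /donpuogado/ → donpuogadu.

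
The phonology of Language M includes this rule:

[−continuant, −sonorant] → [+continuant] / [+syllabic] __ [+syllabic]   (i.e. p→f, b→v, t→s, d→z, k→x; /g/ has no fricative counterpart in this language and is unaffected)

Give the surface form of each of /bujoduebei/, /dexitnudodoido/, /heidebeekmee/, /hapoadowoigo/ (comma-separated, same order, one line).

/bujoduebei/: /d/ is a stop between vowels /o/ and /u/, so it spirantizes to the fricative [z]. /b/ is a stop between vowels /e/ and /e/, so it spirantizes to the fricative [v]. → [bujozuevei].
/dexitnudodoido/: /d/ is a stop between vowels /u/ and /o/, so it spirantizes to the fricative [z]. /d/ is a stop between vowels /o/ and /o/, so it spirantizes to the fricative [z]. /d/ is a stop between vowels /i/ and /o/, so it spirantizes to the fricative [z]. → [dexitnuzozoizo].
/heidebeekmee/: /d/ is a stop between vowels /i/ and /e/, so it spirantizes to the fricative [z]. /b/ is a stop between vowels /e/ and /e/, so it spirantizes to the fricative [v]. → [heizeveekmee].
/hapoadowoigo/: /p/ is a stop between vowels /a/ and /o/, so it spirantizes to the fricative [f]. /d/ is a stop between vowels /a/ and /o/, so it spirantizes to the fricative [z]. → [hafoazowoigo].

bujozuevei, dexitnuzozoizo, heizeveekmee, hafoazowoigo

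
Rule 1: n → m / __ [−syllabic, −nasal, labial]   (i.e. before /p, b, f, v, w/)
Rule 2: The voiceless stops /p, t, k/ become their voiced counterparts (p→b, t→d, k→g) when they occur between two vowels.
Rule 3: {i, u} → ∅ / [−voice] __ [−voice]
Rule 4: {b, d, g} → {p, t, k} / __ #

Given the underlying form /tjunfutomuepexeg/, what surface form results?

tjumfudomuebexek

Rule 1 (nasal place assimilation): /n/ precedes the labial consonant /f/, so it assimilates in place to [m]. /tjunfutomuepexeg/ → tjumfutomuepexeg.
Rule 2 (intervocalic voicing): /t/ is a voiceless stop between vowels /u/ and /o/, so it voices to [d]. /p/ is a voiceless stop between vowels /e/ and /e/, so it voices to [b]. /tjumfutomuepexeg/ → tjumfudomuebexeg.
Rule 3 (high vowel syncope): no segment meets the environment; /tjumfudomuebexeg/ is unchanged.
Rule 4 (final devoicing): /g/ is a voiced stop in word-final position, so it devoices to [k]. /tjumfudomuebexeg/ → tjumfudomuebexek.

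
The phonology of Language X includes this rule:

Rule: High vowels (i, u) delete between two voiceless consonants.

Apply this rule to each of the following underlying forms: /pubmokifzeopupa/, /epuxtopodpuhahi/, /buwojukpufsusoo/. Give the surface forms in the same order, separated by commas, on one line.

pubmokfzeoppa, epxtopodphahi, buwojukpfssoo

/pubmokifzeopupa/: /i/ is a high vowel flanked by voiceless consonants /k/ and /f/, so it deletes. /u/ is a high vowel flanked by voiceless consonants /p/ and /p/, so it deletes. → [pubmokfzeoppa].
/epuxtopodpuhahi/: /u/ is a high vowel flanked by voiceless consonants /p/ and /x/, so it deletes. /u/ is a high vowel flanked by voiceless consonants /p/ and /h/, so it deletes. → [epxtopodphahi].
/buwojukpufsusoo/: /u/ is a high vowel flanked by voiceless consonants /p/ and /f/, so it deletes. /u/ is a high vowel flanked by voiceless consonants /s/ and /s/, so it deletes. → [buwojukpfssoo].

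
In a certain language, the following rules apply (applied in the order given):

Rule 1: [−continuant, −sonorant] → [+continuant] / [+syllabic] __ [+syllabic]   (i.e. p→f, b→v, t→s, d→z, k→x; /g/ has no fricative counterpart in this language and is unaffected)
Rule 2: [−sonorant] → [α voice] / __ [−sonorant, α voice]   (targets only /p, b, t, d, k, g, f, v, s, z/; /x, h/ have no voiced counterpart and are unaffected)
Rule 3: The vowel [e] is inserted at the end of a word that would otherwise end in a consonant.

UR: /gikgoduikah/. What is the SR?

Rule 1 (intervocalic spirantization): /d/ is a stop between vowels /o/ and /u/, so it spirantizes to the fricative [z]. /k/ is a stop between vowels /i/ and /a/, so it spirantizes to the fricative [x]. /gikgoduikah/ → gikgozuixah.
Rule 2 (regressive voicing assimilation): /k/ precedes the voiced obstruent /g/, so it voices to [g] by assimilation. /gikgozuixah/ → giggozuixah.
Rule 3 (final e-epenthesis): the form ends in the consonant /h/, so [e] is inserted word-finally. /giggozuixah/ → giggozuixahe.

giggozuixahe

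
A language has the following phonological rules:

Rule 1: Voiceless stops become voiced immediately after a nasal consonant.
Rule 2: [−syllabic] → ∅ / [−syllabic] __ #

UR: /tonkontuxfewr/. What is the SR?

tongonduxfew

Rule 1 (post-nasal voicing): /k/ is a voiceless stop immediately after the nasal /n/, so it voices to [g]. /t/ is a voiceless stop immediately after the nasal /n/, so it voices to [d]. /tonkontuxfewr/ → tongonduxfewr.
Rule 2 (final cluster simplification): /r/ is the second consonant of a word-final cluster /wr/, so it deletes. /tongonduxfewr/ → tongonduxfew.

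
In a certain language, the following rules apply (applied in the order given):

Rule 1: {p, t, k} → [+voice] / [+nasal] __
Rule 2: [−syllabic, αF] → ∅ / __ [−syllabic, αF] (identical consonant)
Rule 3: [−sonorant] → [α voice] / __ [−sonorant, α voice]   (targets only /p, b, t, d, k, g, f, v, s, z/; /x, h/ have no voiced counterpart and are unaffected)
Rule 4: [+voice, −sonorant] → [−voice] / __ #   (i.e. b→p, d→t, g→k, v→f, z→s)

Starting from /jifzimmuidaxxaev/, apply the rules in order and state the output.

Rule 1 (post-nasal voicing): no segment meets the environment; /jifzimmuidaxxaev/ is unchanged.
Rule 2 (degemination): /mm/ is a geminate; the first /m/ deletes. /xx/ is a geminate; the first /x/ deletes. /jifzimmuidaxxaev/ → jifzimuidaxaev.
Rule 3 (regressive voicing assimilation): /f/ precedes the voiced obstruent /z/, so it voices to [v] by assimilation. /jifzimuidaxaev/ → jivzimuidaxaev.
Rule 4 (final devoicing): /v/ is a voiced obstruent in word-final position, so it devoices to [f]. /jivzimuidaxaev/ → jivzimuidaxaef.

jivzimuidaxaef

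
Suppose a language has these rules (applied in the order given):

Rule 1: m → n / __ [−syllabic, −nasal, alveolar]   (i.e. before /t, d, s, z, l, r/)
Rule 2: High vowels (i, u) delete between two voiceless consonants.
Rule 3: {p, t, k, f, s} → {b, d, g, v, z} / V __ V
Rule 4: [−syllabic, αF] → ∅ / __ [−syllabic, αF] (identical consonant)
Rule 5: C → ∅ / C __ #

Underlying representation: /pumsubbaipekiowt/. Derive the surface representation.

Rule 1 (nasal place assimilation): /m/ precedes the alveolar consonant /s/, so it assimilates in place to [n]. /pumsubbaipekiowt/ → punsubbaipekiowt.
Rule 2 (high vowel syncope): no segment meets the environment; /punsubbaipekiowt/ is unchanged.
Rule 3 (intervocalic voicing): /p/ is a voiceless obstruent between vowels /i/ and /e/, so it voices to [b]. /k/ is a voiceless obstruent between vowels /e/ and /i/, so it voices to [g]. /punsubbaipekiowt/ → punsubbaibegiowt.
Rule 4 (degemination): /bb/ is a geminate; the first /b/ deletes. /punsubbaibegiowt/ → punsubaibegiowt.
Rule 5 (final cluster simplification): /t/ is the second consonant of a word-final cluster /wt/, so it deletes. /punsubaibegiowt/ → punsubaibegiow.

punsubaibegiow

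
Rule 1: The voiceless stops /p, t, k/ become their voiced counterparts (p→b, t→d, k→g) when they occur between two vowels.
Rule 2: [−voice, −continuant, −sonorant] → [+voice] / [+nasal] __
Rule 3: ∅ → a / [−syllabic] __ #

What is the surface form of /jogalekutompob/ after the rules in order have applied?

Rule 1 (intervocalic voicing): /k/ is a voiceless stop between vowels /e/ and /u/, so it voices to [g]. /t/ is a voiceless stop between vowels /u/ and /o/, so it voices to [d]. /jogalekutompob/ → jogalegudompob.
Rule 2 (post-nasal voicing): /p/ is a voiceless stop immediately after the nasal /m/, so it voices to [b]. /jogalegudompob/ → jogalegudombob.
Rule 3 (final a-epenthesis): the form ends in the consonant /b/, so [a] is inserted word-finally. /jogalegudombob/ → jogalegudomboba.

jogalegudomboba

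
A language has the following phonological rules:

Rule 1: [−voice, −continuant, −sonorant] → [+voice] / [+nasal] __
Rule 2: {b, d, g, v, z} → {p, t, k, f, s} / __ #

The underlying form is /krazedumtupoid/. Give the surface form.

Rule 1 (post-nasal voicing): /t/ is a voiceless stop immediately after the nasal /m/, so it voices to [d]. /krazedumtupoid/ → krazedumdupoid.
Rule 2 (final devoicing): /d/ is a voiced obstruent in word-final position, so it devoices to [t]. /krazedumdupoid/ → krazedumdupoit.

krazedumdupoit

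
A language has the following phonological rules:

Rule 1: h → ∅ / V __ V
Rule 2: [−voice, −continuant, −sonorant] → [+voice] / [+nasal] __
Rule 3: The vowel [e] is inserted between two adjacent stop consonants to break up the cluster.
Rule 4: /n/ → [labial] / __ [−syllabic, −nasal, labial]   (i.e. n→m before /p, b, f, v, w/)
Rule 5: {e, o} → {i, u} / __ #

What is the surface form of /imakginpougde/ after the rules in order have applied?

Rule 1 (intervocalic h-deletion): no segment meets the environment; /imakginpougde/ is unchanged.
Rule 2 (post-nasal voicing): /p/ is a voiceless stop immediately after the nasal /n/, so it voices to [b]. /imakginpougde/ → imakginbougde.
Rule 3 (stop-cluster e-epenthesis): /k/ and /g/ form a stop–stop cluster, so [e] is inserted between them. /g/ and /d/ form a stop–stop cluster, so [e] is inserted between them. /imakginbougde/ → imakeginbougede.
Rule 4 (nasal place assimilation): /n/ precedes the labial consonant /b/, so it assimilates in place to [m]. /imakeginbougede/ → imakegimbougede.
Rule 5 (final vowel raising): /e/ is a mid vowel in word-final position, so it raises to [i]. /imakegimbougede/ → imakegimbougedi.

imakegimbougedi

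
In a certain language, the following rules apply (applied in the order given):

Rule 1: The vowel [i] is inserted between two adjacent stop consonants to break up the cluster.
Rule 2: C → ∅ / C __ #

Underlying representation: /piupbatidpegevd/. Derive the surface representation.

piupibatidipegev

Rule 1 (stop-cluster i-epenthesis): /p/ and /b/ form a stop–stop cluster, so [i] is inserted between them. /d/ and /p/ form a stop–stop cluster, so [i] is inserted between them. /piupbatidpegevd/ → piupibatidipegevd.
Rule 2 (final cluster simplification): /d/ is the second consonant of a word-final cluster /vd/, so it deletes. /piupibatidipegevd/ → piupibatidipegev.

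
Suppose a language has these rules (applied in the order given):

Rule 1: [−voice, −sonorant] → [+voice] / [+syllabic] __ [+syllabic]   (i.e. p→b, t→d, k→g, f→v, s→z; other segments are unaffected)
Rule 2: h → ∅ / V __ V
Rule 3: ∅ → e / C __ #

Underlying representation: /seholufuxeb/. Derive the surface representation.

seoluvuxebe

Rule 1 (intervocalic voicing): /f/ is a voiceless obstruent between vowels /u/ and /u/, so it voices to [v]. /seholufuxeb/ → seholuvuxeb.
Rule 2 (intervocalic h-deletion): /h/ occurs between vowels /e/ and /o/, so it deletes. /seholuvuxeb/ → seoluvuxeb.
Rule 3 (final e-epenthesis): the form ends in the consonant /b/, so [e] is inserted word-finally. /seoluvuxeb/ → seoluvuxebe.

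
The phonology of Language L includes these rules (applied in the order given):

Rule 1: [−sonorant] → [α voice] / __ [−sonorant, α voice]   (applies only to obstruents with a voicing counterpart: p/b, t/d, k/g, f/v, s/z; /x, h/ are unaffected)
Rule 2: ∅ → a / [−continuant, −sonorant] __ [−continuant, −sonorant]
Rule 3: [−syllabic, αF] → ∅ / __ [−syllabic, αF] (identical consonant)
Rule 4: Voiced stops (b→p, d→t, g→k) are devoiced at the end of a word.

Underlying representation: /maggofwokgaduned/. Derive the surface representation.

magagofwogagadunet

Rule 1 (regressive voicing assimilation): /k/ precedes the voiced obstruent /g/, so it voices to [g] by assimilation. /maggofwokgaduned/ → maggofwoggaduned.
Rule 2 (stop-cluster a-epenthesis): /g/ and /g/ form a stop–stop cluster, so [a] is inserted between them. /g/ and /g/ form a stop–stop cluster, so [a] is inserted between them. /maggofwoggaduned/ → magagofwogagaduned.
Rule 3 (degemination): no segment meets the environment; /magagofwogagaduned/ is unchanged.
Rule 4 (final devoicing): /d/ is a voiced stop in word-final position, so it devoices to [t]. /magagofwogagaduned/ → magagofwogagadunet.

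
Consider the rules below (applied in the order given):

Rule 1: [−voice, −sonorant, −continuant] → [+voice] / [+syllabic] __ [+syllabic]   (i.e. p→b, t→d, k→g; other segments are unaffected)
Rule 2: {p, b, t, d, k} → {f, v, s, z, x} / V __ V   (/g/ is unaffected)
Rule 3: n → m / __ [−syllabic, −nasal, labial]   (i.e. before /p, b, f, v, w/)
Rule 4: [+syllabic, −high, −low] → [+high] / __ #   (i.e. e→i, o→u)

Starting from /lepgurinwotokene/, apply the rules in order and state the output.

Rule 1 (intervocalic voicing): /t/ is a voiceless stop between vowels /o/ and /o/, so it voices to [d]. /k/ is a voiceless stop between vowels /o/ and /e/, so it voices to [g]. /lepgurinwotokene/ → lepgurinwodogene.
Rule 2 (intervocalic spirantization): /d/ is a stop between vowels /o/ and /o/, so it spirantizes to the fricative [z]. /lepgurinwodogene/ → lepgurinwozogene.
Rule 3 (nasal place assimilation): /n/ precedes the labial consonant /w/, so it assimilates in place to [m]. /lepgurinwozogene/ → lepgurimwozogene.
Rule 4 (final vowel raising): /e/ is a mid vowel in word-final position, so it raises to [i]. /lepgurimwozogene/ → lepgurimwozogeni.

lepgurimwozogeni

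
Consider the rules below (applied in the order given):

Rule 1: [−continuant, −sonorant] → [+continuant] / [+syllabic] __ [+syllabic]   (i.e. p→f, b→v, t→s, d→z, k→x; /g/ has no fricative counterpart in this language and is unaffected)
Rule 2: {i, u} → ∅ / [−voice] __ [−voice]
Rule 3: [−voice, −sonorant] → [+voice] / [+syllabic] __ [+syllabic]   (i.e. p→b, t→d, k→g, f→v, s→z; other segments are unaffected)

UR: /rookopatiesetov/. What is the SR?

Rule 1 (intervocalic spirantization): /k/ is a stop between vowels /o/ and /o/, so it spirantizes to the fricative [x]. /p/ is a stop between vowels /o/ and /a/, so it spirantizes to the fricative [f]. /t/ is a stop between vowels /a/ and /i/, so it spirantizes to the fricative [s]. /t/ is a stop between vowels /e/ and /o/, so it spirantizes to the fricative [s]. /rookopatiesetov/ → rooxofasiesesov.
Rule 2 (high vowel syncope): no segment meets the environment; /rooxofasiesesov/ is unchanged.
Rule 3 (intervocalic voicing): /f/ is a voiceless obstruent between vowels /o/ and /a/, so it voices to [v]. /s/ is a voiceless obstruent between vowels /a/ and /i/, so it voices to [z]. /s/ is a voiceless obstruent between vowels /e/ and /e/, so it voices to [z]. /s/ is a voiceless obstruent between vowels /e/ and /o/, so it voices to [z]. /rooxofasiesesov/ → rooxovaziezezov.

rooxovaziezezov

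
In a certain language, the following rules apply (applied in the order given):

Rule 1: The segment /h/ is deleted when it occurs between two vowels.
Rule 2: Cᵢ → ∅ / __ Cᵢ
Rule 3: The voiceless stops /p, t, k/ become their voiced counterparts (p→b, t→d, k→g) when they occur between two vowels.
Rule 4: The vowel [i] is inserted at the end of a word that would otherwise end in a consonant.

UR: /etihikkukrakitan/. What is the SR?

ediigukragidani

Rule 1 (intervocalic h-deletion): /h/ occurs between vowels /i/ and /i/, so it deletes. /etihikkukrakitan/ → etiikkukrakitan.
Rule 2 (degemination): /kk/ is a geminate; the first /k/ deletes. /etiikkukrakitan/ → etiikukrakitan.
Rule 3 (intervocalic voicing): /t/ is a voiceless stop between vowels /e/ and /i/, so it voices to [d]. /k/ is a voiceless stop between vowels /i/ and /u/, so it voices to [g]. /k/ is a voiceless stop between vowels /a/ and /i/, so it voices to [g]. /t/ is a voiceless stop between vowels /i/ and /a/, so it voices to [d]. /etiikukrakitan/ → ediigukragidan.
Rule 4 (final i-epenthesis): the form ends in the consonant /n/, so [i] is inserted word-finally. /ediigukragidan/ → ediigukragidani.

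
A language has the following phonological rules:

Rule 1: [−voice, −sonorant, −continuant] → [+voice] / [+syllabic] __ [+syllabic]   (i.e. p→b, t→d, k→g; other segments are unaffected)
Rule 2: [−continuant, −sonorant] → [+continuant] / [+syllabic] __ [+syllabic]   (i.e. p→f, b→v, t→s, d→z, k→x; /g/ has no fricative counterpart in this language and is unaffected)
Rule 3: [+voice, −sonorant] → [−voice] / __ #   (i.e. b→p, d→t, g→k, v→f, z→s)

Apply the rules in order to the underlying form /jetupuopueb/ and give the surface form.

jezuvuovuep

Rule 1 (intervocalic voicing): /t/ is a voiceless stop between vowels /e/ and /u/, so it voices to [d]. /p/ is a voiceless stop between vowels /u/ and /u/, so it voices to [b]. /p/ is a voiceless stop between vowels /o/ and /u/, so it voices to [b]. /jetupuopueb/ → jedubuobueb.
Rule 2 (intervocalic spirantization): /d/ is a stop between vowels /e/ and /u/, so it spirantizes to the fricative [z]. /b/ is a stop between vowels /u/ and /u/, so it spirantizes to the fricative [v]. /b/ is a stop between vowels /o/ and /u/, so it spirantizes to the fricative [v]. /jedubuobueb/ → jezuvuovueb.
Rule 3 (final devoicing): /b/ is a voiced obstruent in word-final position, so it devoices to [p]. /jezuvuovueb/ → jezuvuovuep.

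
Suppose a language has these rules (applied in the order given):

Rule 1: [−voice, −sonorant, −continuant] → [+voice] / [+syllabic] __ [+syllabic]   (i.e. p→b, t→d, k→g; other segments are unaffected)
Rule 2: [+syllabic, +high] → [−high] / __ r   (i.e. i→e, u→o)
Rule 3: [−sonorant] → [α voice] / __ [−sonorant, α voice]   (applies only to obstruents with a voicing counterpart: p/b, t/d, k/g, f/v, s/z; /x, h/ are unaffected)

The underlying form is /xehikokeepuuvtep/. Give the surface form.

xehigogeebuuftep

Rule 1 (intervocalic voicing): /k/ is a voiceless stop between vowels /i/ and /o/, so it voices to [g]. /k/ is a voiceless stop between vowels /o/ and /e/, so it voices to [g]. /p/ is a voiceless stop between vowels /e/ and /u/, so it voices to [b]. /xehikokeepuuvtep/ → xehigogeebuuvtep.
Rule 2 (pre-rhotic lowering): no segment meets the environment; /xehigogeebuuvtep/ is unchanged.
Rule 3 (regressive voicing assimilation): /v/ precedes the voiceless obstruent /t/, so it devoices to [f] by assimilation. /xehigogeebuuvtep/ → xehigogeebuuftep.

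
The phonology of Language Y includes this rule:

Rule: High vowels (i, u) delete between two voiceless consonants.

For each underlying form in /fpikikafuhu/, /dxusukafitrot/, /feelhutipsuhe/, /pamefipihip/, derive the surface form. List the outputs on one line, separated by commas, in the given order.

fpkkafhu, dxskaftrot, feelhtpshe, pamefphp

/fpikikafuhu/: /i/ is a high vowel flanked by voiceless consonants /p/ and /k/, so it deletes. /i/ is a high vowel flanked by voiceless consonants /k/ and /k/, so it deletes. /u/ is a high vowel flanked by voiceless consonants /f/ and /h/, so it deletes. → [fpkkafhu].
/dxusukafitrot/: /u/ is a high vowel flanked by voiceless consonants /x/ and /s/, so it deletes. /u/ is a high vowel flanked by voiceless consonants /s/ and /k/, so it deletes. /i/ is a high vowel flanked by voiceless consonants /f/ and /t/, so it deletes. → [dxskaftrot].
/feelhutipsuhe/: /u/ is a high vowel flanked by voiceless consonants /h/ and /t/, so it deletes. /i/ is a high vowel flanked by voiceless consonants /t/ and /p/, so it deletes. /u/ is a high vowel flanked by voiceless consonants /s/ and /h/, so it deletes. → [feelhtpshe].
/pamefipihip/: /i/ is a high vowel flanked by voiceless consonants /f/ and /p/, so it deletes. /i/ is a high vowel flanked by voiceless consonants /p/ and /h/, so it deletes. /i/ is a high vowel flanked by voiceless consonants /h/ and /p/, so it deletes. → [pamefphp].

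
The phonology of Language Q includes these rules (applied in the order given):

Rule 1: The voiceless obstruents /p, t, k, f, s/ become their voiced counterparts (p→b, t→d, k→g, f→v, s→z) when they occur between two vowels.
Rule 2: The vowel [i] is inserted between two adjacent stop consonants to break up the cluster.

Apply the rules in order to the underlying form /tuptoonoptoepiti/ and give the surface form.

Rule 1 (intervocalic voicing): /p/ is a voiceless obstruent between vowels /e/ and /i/, so it voices to [b]. /t/ is a voiceless obstruent between vowels /i/ and /i/, so it voices to [d]. /tuptoonoptoepiti/ → tuptoonoptoebidi.
Rule 2 (stop-cluster i-epenthesis): /p/ and /t/ form a stop–stop cluster, so [i] is inserted between them. /p/ and /t/ form a stop–stop cluster, so [i] is inserted between them. /tuptoonoptoebidi/ → tupitoonopitoebidi.

tupitoonopitoebidi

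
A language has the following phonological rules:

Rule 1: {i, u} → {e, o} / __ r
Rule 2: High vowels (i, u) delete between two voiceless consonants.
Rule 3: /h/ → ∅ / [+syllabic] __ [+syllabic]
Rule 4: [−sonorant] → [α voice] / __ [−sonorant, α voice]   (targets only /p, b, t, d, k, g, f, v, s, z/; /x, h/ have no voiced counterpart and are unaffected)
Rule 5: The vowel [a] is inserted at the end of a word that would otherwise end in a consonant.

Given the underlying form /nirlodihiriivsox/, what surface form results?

Rule 1 (pre-rhotic lowering): /i/ is a high vowel immediately before /r/, so it lowers to [e]. /i/ is a high vowel immediately before /r/, so it lowers to [e]. /nirlodihiriivsox/ → nerlodiheriivsox.
Rule 2 (high vowel syncope): no segment meets the environment; /nerlodiheriivsox/ is unchanged.
Rule 3 (intervocalic h-deletion): /h/ occurs between vowels /i/ and /e/, so it deletes. /nerlodiheriivsox/ → nerlodieriivsox.
Rule 4 (regressive voicing assimilation): /v/ precedes the voiceless obstruent /s/, so it devoices to [f] by assimilation. /nerlodieriivsox/ → nerlodieriifsox.
Rule 5 (final a-epenthesis): the form ends in the consonant /x/, so [a] is inserted word-finally. /nerlodieriifsox/ → nerlodieriifsoxa.

nerlodieriifsoxa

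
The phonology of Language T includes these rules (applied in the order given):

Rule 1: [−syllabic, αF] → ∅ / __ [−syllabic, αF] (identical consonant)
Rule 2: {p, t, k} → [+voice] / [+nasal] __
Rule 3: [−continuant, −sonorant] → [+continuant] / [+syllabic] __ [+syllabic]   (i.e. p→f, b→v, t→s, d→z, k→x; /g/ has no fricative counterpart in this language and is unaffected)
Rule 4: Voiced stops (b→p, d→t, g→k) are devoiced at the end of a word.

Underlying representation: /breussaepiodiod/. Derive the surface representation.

Rule 1 (degemination): /ss/ is a geminate; the first /s/ deletes. /breussaepiodiod/ → breusaepiodiod.
Rule 2 (post-nasal voicing): no segment meets the environment; /breusaepiodiod/ is unchanged.
Rule 3 (intervocalic spirantization): /p/ is a stop between vowels /e/ and /i/, so it spirantizes to the fricative [f]. /d/ is a stop between vowels /o/ and /i/, so it spirantizes to the fricative [z]. /breusaepiodiod/ → breusaefioziod.
Rule 4 (final devoicing): /d/ is a voiced stop in word-final position, so it devoices to [t]. /breusaefioziod/ → breusaefioziot.

breusaefioziot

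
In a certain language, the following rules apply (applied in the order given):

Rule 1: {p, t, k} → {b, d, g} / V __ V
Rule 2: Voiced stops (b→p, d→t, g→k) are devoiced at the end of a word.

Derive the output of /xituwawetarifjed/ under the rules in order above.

xiduwawedarifjet

Rule 1 (intervocalic voicing): /t/ is a voiceless stop between vowels /i/ and /u/, so it voices to [d]. /t/ is a voiceless stop between vowels /e/ and /a/, so it voices to [d]. /xituwawetarifjed/ → xiduwawedarifjed.
Rule 2 (final devoicing): /d/ is a voiced stop in word-final position, so it devoices to [t]. /xiduwawedarifjed/ → xiduwawedarifjet.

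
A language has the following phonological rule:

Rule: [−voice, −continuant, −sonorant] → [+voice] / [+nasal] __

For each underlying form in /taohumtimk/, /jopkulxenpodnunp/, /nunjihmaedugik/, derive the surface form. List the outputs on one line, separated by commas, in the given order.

/taohumtimk/: /t/ is a voiceless stop immediately after the nasal /m/, so it voices to [d]. /k/ is a voiceless stop immediately after the nasal /m/, so it voices to [g]. → [taohumdimg].
/jopkulxenpodnunp/: /p/ is a voiceless stop immediately after the nasal /n/, so it voices to [b]. /p/ is a voiceless stop immediately after the nasal /n/, so it voices to [b]. → [jopkulxenbodnunb].
/nunjihmaedugik/: the rule's environment is not met; surfaces unchanged as [nunjihmaedugik].

taohumdimg, jopkulxenbodnunb, nunjihmaedugik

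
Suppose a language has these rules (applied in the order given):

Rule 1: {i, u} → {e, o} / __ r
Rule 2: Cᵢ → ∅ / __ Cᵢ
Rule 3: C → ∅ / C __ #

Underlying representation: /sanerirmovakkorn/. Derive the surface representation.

sanerermovakor

Rule 1 (pre-rhotic lowering): /i/ is a high vowel immediately before /r/, so it lowers to [e]. /sanerirmovakkorn/ → sanerermovakkorn.
Rule 2 (degemination): /kk/ is a geminate; the first /k/ deletes. /sanerermovakkorn/ → sanerermovakorn.
Rule 3 (final cluster simplification): /n/ is the second consonant of a word-final cluster /rn/, so it deletes. /sanerermovakorn/ → sanerermovakor.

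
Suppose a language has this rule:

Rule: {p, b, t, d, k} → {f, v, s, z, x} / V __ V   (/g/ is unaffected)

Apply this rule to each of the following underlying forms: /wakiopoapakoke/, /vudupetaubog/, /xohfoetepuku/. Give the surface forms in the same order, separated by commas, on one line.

/wakiopoapakoke/: /k/ is a stop between vowels /a/ and /i/, so it spirantizes to the fricative [x]. /p/ is a stop between vowels /o/ and /o/, so it spirantizes to the fricative [f]. /p/ is a stop between vowels /a/ and /a/, so it spirantizes to the fricative [f]. /k/ is a stop between vowels /a/ and /o/, so it spirantizes to the fricative [x]. /k/ is a stop between vowels /o/ and /e/, so it spirantizes to the fricative [x]. → [waxiofoafaxoxe].
/vudupetaubog/: /d/ is a stop between vowels /u/ and /u/, so it spirantizes to the fricative [z]. /p/ is a stop between vowels /u/ and /e/, so it spirantizes to the fricative [f]. /t/ is a stop between vowels /e/ and /a/, so it spirantizes to the fricative [s]. /b/ is a stop between vowels /u/ and /o/, so it spirantizes to the fricative [v]. → [vuzufesauvog].
/xohfoetepuku/: /t/ is a stop between vowels /e/ and /e/, so it spirantizes to the fricative [s]. /p/ is a stop between vowels /e/ and /u/, so it spirantizes to the fricative [f]. /k/ is a stop between vowels /u/ and /u/, so it spirantizes to the fricative [x]. → [xohfoesefuxu].

waxiofoafaxoxe, vuzufesauvog, xohfoesefuxu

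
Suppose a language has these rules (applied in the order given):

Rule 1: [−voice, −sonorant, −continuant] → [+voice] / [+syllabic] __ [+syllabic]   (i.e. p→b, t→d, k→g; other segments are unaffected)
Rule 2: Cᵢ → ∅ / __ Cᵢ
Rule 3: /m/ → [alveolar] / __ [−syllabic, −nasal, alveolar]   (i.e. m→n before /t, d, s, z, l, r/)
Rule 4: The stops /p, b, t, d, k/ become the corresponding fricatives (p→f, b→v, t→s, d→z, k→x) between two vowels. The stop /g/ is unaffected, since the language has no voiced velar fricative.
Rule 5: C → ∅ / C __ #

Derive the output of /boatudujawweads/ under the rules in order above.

Rule 1 (intervocalic voicing): /t/ is a voiceless stop between vowels /a/ and /u/, so it voices to [d]. /boatudujawweads/ → boadudujawweads.
Rule 2 (degemination): /ww/ is a geminate; the first /w/ deletes. /boadudujawweads/ → boadudujaweads.
Rule 3 (nasal place assimilation): no segment meets the environment; /boadudujaweads/ is unchanged.
Rule 4 (intervocalic spirantization): /d/ is a stop between vowels /a/ and /u/, so it spirantizes to the fricative [z]. /d/ is a stop between vowels /u/ and /u/, so it spirantizes to the fricative [z]. /boadudujaweads/ → boazuzujaweads.
Rule 5 (final cluster simplification): /s/ is the second consonant of a word-final cluster /ds/, so it deletes. /boazuzujaweads/ → boazuzujawead.

boazuzujawead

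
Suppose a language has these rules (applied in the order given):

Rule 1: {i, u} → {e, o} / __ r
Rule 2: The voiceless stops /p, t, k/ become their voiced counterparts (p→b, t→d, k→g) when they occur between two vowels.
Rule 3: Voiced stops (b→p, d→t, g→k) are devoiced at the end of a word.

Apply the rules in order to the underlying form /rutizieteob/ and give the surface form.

rudiziedeop

Rule 1 (pre-rhotic lowering): no segment meets the environment; /rutizieteob/ is unchanged.
Rule 2 (intervocalic voicing): /t/ is a voiceless stop between vowels /u/ and /i/, so it voices to [d]. /t/ is a voiceless stop between vowels /e/ and /e/, so it voices to [d]. /rutizieteob/ → rudiziedeob.
Rule 3 (final devoicing): /b/ is a voiced stop in word-final position, so it devoices to [p]. /rudiziedeob/ → rudiziedeop.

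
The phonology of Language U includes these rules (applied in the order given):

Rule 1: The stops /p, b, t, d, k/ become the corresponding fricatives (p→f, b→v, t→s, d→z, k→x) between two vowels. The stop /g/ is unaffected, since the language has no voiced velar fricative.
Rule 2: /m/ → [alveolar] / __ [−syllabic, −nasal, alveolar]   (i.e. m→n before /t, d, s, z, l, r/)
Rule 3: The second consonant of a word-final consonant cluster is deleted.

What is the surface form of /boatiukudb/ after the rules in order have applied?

boasiuxud

Rule 1 (intervocalic spirantization): /t/ is a stop between vowels /a/ and /i/, so it spirantizes to the fricative [s]. /k/ is a stop between vowels /u/ and /u/, so it spirantizes to the fricative [x]. /boatiukudb/ → boasiuxudb.
Rule 2 (nasal place assimilation): no segment meets the environment; /boasiuxudb/ is unchanged.
Rule 3 (final cluster simplification): /b/ is the second consonant of a word-final cluster /db/, so it deletes. /boasiuxudb/ → boasiuxud.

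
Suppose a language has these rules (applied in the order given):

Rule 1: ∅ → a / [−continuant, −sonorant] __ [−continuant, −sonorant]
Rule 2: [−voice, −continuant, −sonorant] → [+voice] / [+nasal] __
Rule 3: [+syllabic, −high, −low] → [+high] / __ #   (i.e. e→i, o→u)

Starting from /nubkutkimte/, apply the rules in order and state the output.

nubakutakimdi

Rule 1 (stop-cluster a-epenthesis): /b/ and /k/ form a stop–stop cluster, so [a] is inserted between them. /t/ and /k/ form a stop–stop cluster, so [a] is inserted between them. /nubkutkimte/ → nubakutakimte.
Rule 2 (post-nasal voicing): /t/ is a voiceless stop immediately after the nasal /m/, so it voices to [d]. /nubakutakimte/ → nubakutakimde.
Rule 3 (final vowel raising): /e/ is a mid vowel in word-final position, so it raises to [i]. /nubakutakimde/ → nubakutakimdi.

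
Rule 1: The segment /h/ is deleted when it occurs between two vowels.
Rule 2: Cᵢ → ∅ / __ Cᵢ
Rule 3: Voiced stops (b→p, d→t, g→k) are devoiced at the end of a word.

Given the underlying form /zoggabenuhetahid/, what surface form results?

zogabenuetait

Rule 1 (intervocalic h-deletion): /h/ occurs between vowels /u/ and /e/, so it deletes. /h/ occurs between vowels /a/ and /i/, so it deletes. /zoggabenuhetahid/ → zoggabenuetaid.
Rule 2 (degemination): /gg/ is a geminate; the first /g/ deletes. /zoggabenuetaid/ → zogabenuetaid.
Rule 3 (final devoicing): /d/ is a voiced stop in word-final position, so it devoices to [t]. /zogabenuetaid/ → zogabenuetait.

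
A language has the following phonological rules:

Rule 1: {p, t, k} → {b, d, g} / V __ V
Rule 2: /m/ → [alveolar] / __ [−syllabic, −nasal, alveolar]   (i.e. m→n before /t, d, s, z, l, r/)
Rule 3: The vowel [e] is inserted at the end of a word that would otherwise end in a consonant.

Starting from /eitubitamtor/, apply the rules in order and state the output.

Rule 1 (intervocalic voicing): /t/ is a voiceless stop between vowels /i/ and /u/, so it voices to [d]. /t/ is a voiceless stop between vowels /i/ and /a/, so it voices to [d]. /eitubitamtor/ → eidubidamtor.
Rule 2 (nasal place assimilation): /m/ precedes the alveolar consonant /t/, so it assimilates in place to [n]. /eidubidamtor/ → eidubidantor.
Rule 3 (final e-epenthesis): the form ends in the consonant /r/, so [e] is inserted word-finally. /eidubidantor/ → eidubidantore.

eidubidantore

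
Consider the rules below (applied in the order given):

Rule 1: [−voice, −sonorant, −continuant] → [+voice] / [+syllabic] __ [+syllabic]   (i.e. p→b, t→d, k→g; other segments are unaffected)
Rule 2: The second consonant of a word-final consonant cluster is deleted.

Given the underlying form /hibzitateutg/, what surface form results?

hibzidadeut

Rule 1 (intervocalic voicing): /t/ is a voiceless stop between vowels /i/ and /a/, so it voices to [d]. /t/ is a voiceless stop between vowels /a/ and /e/, so it voices to [d]. /hibzitateutg/ → hibzidadeutg.
Rule 2 (final cluster simplification): /g/ is the second consonant of a word-final cluster /tg/, so it deletes. /hibzidadeutg/ → hibzidadeut.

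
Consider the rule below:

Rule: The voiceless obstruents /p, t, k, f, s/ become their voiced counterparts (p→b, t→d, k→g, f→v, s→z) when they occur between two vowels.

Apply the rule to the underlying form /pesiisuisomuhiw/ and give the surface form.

peziizuizomuhiw

/s/ is a voiceless obstruent between vowels /e/ and /i/, so it voices to [z].
/s/ is a voiceless obstruent between vowels /i/ and /u/, so it voices to [z].
/s/ is a voiceless obstruent between vowels /i/ and /o/, so it voices to [z].
Surface form: [peziizuizomuhiw].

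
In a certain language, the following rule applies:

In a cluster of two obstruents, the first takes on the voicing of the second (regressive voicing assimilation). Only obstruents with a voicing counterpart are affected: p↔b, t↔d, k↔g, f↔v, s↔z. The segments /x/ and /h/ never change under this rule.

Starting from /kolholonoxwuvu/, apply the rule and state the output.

No segment of /kolholonoxwuvu/ meets the structural description of the rule, so the form surfaces unchanged.

kolholonoxwuvu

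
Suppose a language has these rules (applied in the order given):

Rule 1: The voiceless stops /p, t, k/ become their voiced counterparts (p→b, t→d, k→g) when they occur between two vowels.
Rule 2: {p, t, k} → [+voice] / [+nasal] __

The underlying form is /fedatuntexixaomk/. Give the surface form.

fedadundexixaomg

Rule 1 (intervocalic voicing): /t/ is a voiceless stop between vowels /a/ and /u/, so it voices to [d]. /fedatuntexixaomk/ → fedaduntexixaomk.
Rule 2 (post-nasal voicing): /t/ is a voiceless stop immediately after the nasal /n/, so it voices to [d]. /k/ is a voiceless stop immediately after the nasal /m/, so it voices to [g]. /fedaduntexixaomk/ → fedadundexixaomg.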